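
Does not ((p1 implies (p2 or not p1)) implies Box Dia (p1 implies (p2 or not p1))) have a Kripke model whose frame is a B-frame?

No, unsatisfiable

1. not ((p1 implies (p2 or not p1)) implies Box Dia (p1 implies (p2 or not p1))), 0
2. p1 implies (p2 or not p1), 0   [neg-implies-rule on 1]
3. not Box Dia (p1 implies (p2 or not p1)), 0   [neg-implies-rule on 1]
4. p2 or not p1, 0   [implies-rule on 2 (branches; this branch)]
5. p2, 0   [or-rule on 4 (branches; this branch)]
6. not Dia (p1 implies (p2 or not p1)), 1   [neg-Box-rule on 3: fresh world 1, 0R1]
7. not (p1 implies (p2 or not p1)), 0   [neg-Dia-rule on 6 via 1R0]
8. p1, 0   [neg-implies-rule on 7]
9. not (p2 or not p1), 0   [neg-implies-rule on 7]
10. not p2, 0   [neg-or-rule on 9]
Accessibility: 0R0, 0R1, 1R0, 1R1
Branch closes: p2 and not p2 both at 0.
Every branch closes; the branch above is one of them.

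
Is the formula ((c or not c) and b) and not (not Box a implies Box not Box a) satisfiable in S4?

1. ((c or not c) and b) and not (not Box a implies Box not Box a), u
2. (c or not c) and b, u   [and-rule on 1]
3. not (not Box a implies Box not Box a), u   [and-rule on 1]
4. c or not c, u   [and-rule on 2]
5. b, u   [and-rule on 2]
6. not Box a, u   [neg-implies-rule on 3]
7. not Box not Box a, u   [neg-implies-rule on 3]
8. not c, u   [or-rule on 4 (branches; this branch)]
9. not a, v   [neg-Box-rule on 6: fresh world v, uRv]
10. Box a, w   [neg-Box-rule on 7: fresh world w, uRw]
11. a, w   [Box-rule on 10 via wRw]
Accessibility: uRu, uRv, uRw, vRv, wRw

Yes, satisfiable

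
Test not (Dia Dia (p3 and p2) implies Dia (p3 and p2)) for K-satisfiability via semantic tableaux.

1. not (Dia Dia (p3 and p2) implies Dia (p3 and p2)), u
2. Dia Dia (p3 and p2), u
3. not Dia (p3 and p2), u
4. Dia (p3 and p2), v
5. not (p3 and p2), v
6. not p2, v
7. p3 and p2, w
8. p3, w
9. p2, w
Accessibility: uRv, vRw

Satisfiable (open branch found)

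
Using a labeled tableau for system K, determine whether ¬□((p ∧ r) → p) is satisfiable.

No, unsatisfiable

1. ¬□((p ∧ r) → p), 0
2. ¬((p ∧ r) → p), 1
3. p ∧ r, 1
4. ¬p, 1
5. p, 1
6. r, 1
Accessibility: 0R1
Branch closes: p and ¬p both at 1.
Every branch closes; the branch above is one of them.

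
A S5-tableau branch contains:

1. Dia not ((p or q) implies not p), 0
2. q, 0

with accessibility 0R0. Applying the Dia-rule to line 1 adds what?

a fresh world 1 with 0R1, and not ((p or q) implies not p) at 1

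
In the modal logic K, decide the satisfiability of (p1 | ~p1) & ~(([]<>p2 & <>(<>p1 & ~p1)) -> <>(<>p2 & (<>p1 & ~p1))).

Unsatisfiable (every branch closes)

1. (p1 | ~p1) & ~(([]<>p2 & <>(<>p1 & ~p1)) -> <>(<>p2 & (<>p1 & ~p1))), 0
2. p1 | ~p1, 0
3. ~(([]<>p2 & <>(<>p1 & ~p1)) -> <>(<>p2 & (<>p1 & ~p1))), 0
4. []<>p2 & <>(<>p1 & ~p1), 0
5. ~<>(<>p2 & (<>p1 & ~p1)), 0
6. []<>p2, 0
7. <>(<>p1 & ~p1), 0
8. ~p1, 0
9. <>p1 & ~p1, 1
10. <>p1, 1
11. ~p1, 1
12. ~(<>p2 & (<>p1 & ~p1)), 1
13. <>p2, 1
14. ~<>p2, 1
15. p1, 2
16. ~p2, 2
17. p2, 3
18. ~p2, 3
Accessibility: 0R1, 1R2, 1R3
Branch closes: p2 and ~p2 both at 3.
Every branch closes; the branch above is one of them.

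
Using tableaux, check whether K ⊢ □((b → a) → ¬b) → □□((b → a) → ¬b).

Tableau for the negation ¬(□((b → a) → ¬b) → □□((b → a) → ¬b)):
1. ¬(□((b → a) → ¬b) → □□((b → a) → ¬b)), u
2. □((b → a) → ¬b), u   [¬→-rule on 1]
3. ¬□□((b → a) → ¬b), u   [¬→-rule on 1]
4. ¬□((b → a) → ¬b), v   [¬□-rule on 3: fresh world v, uRv]
5. (b → a) → ¬b, v   [□-rule on 2 via uRv]
6. ¬b, v   [→-rule on 5 (branches; this branch)]
7. ¬((b → a) → ¬b), w   [¬□-rule on 4: fresh world w, vRw]
8. b → a, w   [¬→-rule on 7]
9. b, w   [¬→-rule on 7]
10. a, w   [→-rule on 8 (branches; this branch)]
Accessibility: uRv, vRw
The negation has an open branch (countermodel exists).

No, not valid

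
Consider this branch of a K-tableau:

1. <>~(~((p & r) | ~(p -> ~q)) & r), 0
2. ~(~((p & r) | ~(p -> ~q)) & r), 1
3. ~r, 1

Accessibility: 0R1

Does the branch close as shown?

No, open

No world carries both an atom and its negation.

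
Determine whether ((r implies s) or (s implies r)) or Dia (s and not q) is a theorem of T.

Tableau for the negation not (((r implies s) or (s implies r)) or Dia (s and not q)):
1. not (((r implies s) or (s implies r)) or Dia (s and not q)), 0
2. not ((r implies s) or (s implies r)), 0
3. not Dia (s and not q), 0
4. not (r implies s), 0
5. not (s implies r), 0
6. r, 0
7. not s, 0
8. s, 0
9. not r, 0
Accessibility: 0R0
Branch closes: s and not s both at 0.
All branches of the negation close; one closing branch shown above.

Valid in T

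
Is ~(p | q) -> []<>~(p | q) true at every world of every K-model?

Not valid

Tableau for the negation ~(~(p | q) -> []<>~(p | q)):
1. ~(~(p | q) -> []<>~(p | q)), u
2. ~(p | q), u
3. ~[]<>~(p | q), u
4. ~p, u
5. ~q, u
6. ~<>~(p | q), v
Accessibility: uRv
The negation has an open branch (countermodel exists).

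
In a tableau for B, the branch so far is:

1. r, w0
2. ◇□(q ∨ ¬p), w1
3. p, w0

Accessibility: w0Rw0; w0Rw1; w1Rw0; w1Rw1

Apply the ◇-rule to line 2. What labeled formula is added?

a fresh world w2 with w1Rw2, and □(q ∨ ¬p) at w2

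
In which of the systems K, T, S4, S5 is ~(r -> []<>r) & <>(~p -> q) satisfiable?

K, T, S4

S4-tableau for the formula:
1. ~(r -> []<>r) & <>(~p -> q), w0
2. ~(r -> []<>r), w0
3. <>(~p -> q), w0
4. r, w0
5. ~[]<>r, w0
6. ~p -> q, w1
7. q, w1
8. ~<>r, w2
9. ~r, w2
Accessibility: w0Rw0, w0Rw1, w0Rw2, w1Rw1, w2Rw2
Complete open branch: satisfiable in S4, hence also in K, T (this S4-model is also a K-model and a T-model).
S5-tableau for the formula:
1. ~(r -> []<>r) & <>(~p -> q), w0
2. ~(r -> []<>r), w0
3. <>(~p -> q), w0
4. r, w0
5. ~[]<>r, w0
6. ~p -> q, w1
7. q, w1
8. ~<>r, w2
9. ~r, w0
Accessibility: w0Rw0, w0Rw1, w0Rw2, w1Rw0, w1Rw1, w1Rw2, w2Rw0, w2Rw1, w2Rw2
Branch closes: r and ~r both at w0.
Every branch closes (one shown): unsatisfiable in S5.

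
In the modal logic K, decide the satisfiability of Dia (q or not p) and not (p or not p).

Unsatisfiable (every branch closes)

1. Dia (q or not p) and not (p or not p), u
2. Dia (q or not p), u
3. not (p or not p), u
4. not p, u
5. p, u
Branch closes: p and not p both at u.
All branches of the tableau close; one closing branch shown above.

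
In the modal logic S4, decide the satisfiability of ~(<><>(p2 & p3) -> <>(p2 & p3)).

1. ~(<><>(p2 & p3) -> <>(p2 & p3)), 0
2. <><>(p2 & p3), 0   [~->-rule on 1]
3. ~<>(p2 & p3), 0   [~->-rule on 1]
4. ~(p2 & p3), 0   [~<>-rule on 3 via 0R0]
5. ~p3, 0   [~&-rule on 4 (branches; this branch)]
6. <>(p2 & p3), 1   [<>-rule on 2: fresh world 1, 0R1]
7. ~(p2 & p3), 1   [~<>-rule on 3 via 0R1]
8. ~p3, 1   [~&-rule on 7 (branches; this branch)]
9. p2 & p3, 2   [<>-rule on 6: fresh world 2, 1R2]
10. p2, 2   [&-rule on 9]
11. p3, 2   [&-rule on 9]
12. ~(p2 & p3), 2   [~<>-rule on 3 via 0R2]
13. ~p3, 2   [~&-rule on 12 (branches; this branch)]
Accessibility: 0R0, 0R1, 0R2, 1R1, 1R2, 2R2
Branch closes: p3 and ~p3 both at 2.
(One branch shown.) All branches close.

No, unsatisfiable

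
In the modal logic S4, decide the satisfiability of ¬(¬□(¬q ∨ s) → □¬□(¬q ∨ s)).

Satisfiable

1. ¬(¬□(¬q ∨ s) → □¬□(¬q ∨ s)), u
2. ¬□(¬q ∨ s), u   [¬→-rule on 1]
3. ¬□¬□(¬q ∨ s), u   [¬→-rule on 1]
4. ¬(¬q ∨ s), v   [¬□-rule on 2: fresh world v, uRv]
5. q, v   [¬∨-rule on 4]
6. ¬s, v   [¬∨-rule on 4]
7. □(¬q ∨ s), w   [¬□-rule on 3: fresh world w, uRw]
8. ¬q ∨ s, w   [□-rule on 7 via wRw]
9. s, w   [∨-rule on 8 (branches; this branch)]
Accessibility: uRu, uRv, uRw, vRv, wRw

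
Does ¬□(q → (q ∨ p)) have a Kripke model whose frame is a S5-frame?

1. ¬□(q → (q ∨ p)), w0
2. ¬(q → (q ∨ p)), w1
3. q, w1
4. ¬(q ∨ p), w1
5. ¬q, w1
6. ¬p, w1
Accessibility: w0Rw0, w0Rw1, w1Rw0, w1Rw1
Branch closes: q and ¬q both at w1.
(One branch shown.) All branches close.

Unsatisfiable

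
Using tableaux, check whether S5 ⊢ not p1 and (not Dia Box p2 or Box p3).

Tableau for the negation not (not p1 and (not Dia Box p2 or Box p3)):
1. not (not p1 and (not Dia Box p2 or Box p3)), w0
2. not (not Dia Box p2 or Box p3), w0
3. Dia Box p2, w0
4. not Box p3, w0
5. Box p2, w1
6. p2, w0
7. p2, w1
8. not p3, w2
9. p2, w2
Accessibility: w0Rw0, w0Rw1, w0Rw2, w1Rw0, w1Rw1, w1Rw2, w2Rw0, w2Rw1, w2Rw2
The negation has an open branch (countermodel exists).

Invalid (countermodel exists)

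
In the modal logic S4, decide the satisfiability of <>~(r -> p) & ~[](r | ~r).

1. <>~(r -> p) & ~[](r | ~r), u
2. <>~(r -> p), u
3. ~[](r | ~r), u
4. ~(r -> p), v
5. r, v
6. ~p, v
7. ~(r | ~r), w
8. ~r, w
9. r, w
Accessibility: uRu, uRv, uRw, vRv, wRw
Branch closes: r and ~r both at w.
All branches of the tableau close; one closing branch shown above.

No, unsatisfiable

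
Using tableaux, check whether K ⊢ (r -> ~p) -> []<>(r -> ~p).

Tableau for the negation ~((r -> ~p) -> []<>(r -> ~p)):
1. ~((r -> ~p) -> []<>(r -> ~p)), u
2. r -> ~p, u
3. ~[]<>(r -> ~p), u
4. ~p, u
5. ~<>(r -> ~p), v
Accessibility: uRv
The negation has an open branch (countermodel exists).

Not valid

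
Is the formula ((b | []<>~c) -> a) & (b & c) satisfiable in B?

1. ((b | []<>~c) -> a) & (b & c), 0
2. (b | []<>~c) -> a, 0
3. b & c, 0
4. b, 0
5. c, 0
6. a, 0
Accessibility: 0R0

Satisfiable (open branch found)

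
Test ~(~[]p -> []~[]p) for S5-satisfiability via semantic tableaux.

1. ~(~[]p -> []~[]p), w0
2. ~[]p, w0   [~->-rule on 1]
3. ~[]~[]p, w0   [~->-rule on 1]
4. ~p, w1   [~[]-rule on 2: fresh world w1, w0Rw1]
5. []p, w2   [~[]-rule on 3: fresh world w2, w0Rw2]
6. p, w0   [[]-rule on 5 via w2Rw0]
7. p, w1   [[]-rule on 5 via w2Rw1]
Accessibility: w0Rw0, w0Rw1, w0Rw2, w1Rw0, w1Rw1, w1Rw2, w2Rw0, w2Rw1, w2Rw2
Branch closes: p and ~p both at w1.
Every branch closes; the branch above is one of them.

Unsatisfiable (every branch closes)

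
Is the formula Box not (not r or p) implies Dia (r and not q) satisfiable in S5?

1. Box not (not r or p) implies Dia (r and not q), w0
2. Dia (r and not q), w0
3. r and not q, w1
4. r, w1
5. not q, w1
Accessibility: w0Rw0, w0Rw1, w1Rw0, w1Rw1

Satisfiable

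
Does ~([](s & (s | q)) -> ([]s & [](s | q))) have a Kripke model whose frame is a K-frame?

1. ~([](s & (s | q)) -> ([]s & [](s | q))), 0
2. [](s & (s | q)), 0
3. ~([]s & [](s | q)), 0
4. ~[](s | q), 0
5. ~(s | q), 1
6. ~s, 1
7. ~q, 1
8. s & (s | q), 1
9. s, 1
10. s | q, 1
Accessibility: 0R1
Branch closes: s and ~s both at 1.
All branches of the tableau close; one closing branch shown above.

Unsatisfiable (every branch closes)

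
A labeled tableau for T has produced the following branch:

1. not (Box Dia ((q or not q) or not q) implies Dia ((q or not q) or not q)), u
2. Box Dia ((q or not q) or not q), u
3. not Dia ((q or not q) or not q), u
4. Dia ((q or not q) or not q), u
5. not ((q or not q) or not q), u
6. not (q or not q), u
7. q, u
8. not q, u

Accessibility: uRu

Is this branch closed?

Both q and not q appear at u.

Closed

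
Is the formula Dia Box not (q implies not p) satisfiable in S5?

1. Dia Box not (q implies not p), w0
2. Box not (q implies not p), w1
3. not (q implies not p), w0
4. q, w0
5. p, w0
6. not (q implies not p), w1
7. q, w1
8. p, w1
Accessibility: w0Rw0, w0Rw1, w1Rw0, w1Rw1

Yes, satisfiable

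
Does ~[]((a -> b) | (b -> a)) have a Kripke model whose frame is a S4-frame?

1. ~[]((a -> b) | (b -> a)), w0
2. ~((a -> b) | (b -> a)), w1
3. ~(a -> b), w1
4. ~(b -> a), w1
5. a, w1
6. ~b, w1
7. b, w1
8. ~a, w1
Accessibility: w0Rw0, w0Rw1, w1Rw1
Branch closes: b and ~b both at w1.
(One branch shown.) All branches close.

No, unsatisfiable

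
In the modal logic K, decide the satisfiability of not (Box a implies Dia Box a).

Yes, satisfiable

1. not (Box a implies Dia Box a), 0
2. Box a, 0
3. not Dia Box a, 0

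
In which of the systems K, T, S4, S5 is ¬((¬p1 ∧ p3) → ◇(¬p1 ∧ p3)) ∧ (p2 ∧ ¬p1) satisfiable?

K-tableau for the formula:
1. ¬((¬p1 ∧ p3) → ◇(¬p1 ∧ p3)) ∧ (p2 ∧ ¬p1), u
2. ¬((¬p1 ∧ p3) → ◇(¬p1 ∧ p3)), u   [∧-rule on 1]
3. p2 ∧ ¬p1, u   [∧-rule on 1]
4. ¬p1 ∧ p3, u   [¬→-rule on 2]
5. ¬◇(¬p1 ∧ p3), u   [¬→-rule on 2]
6. p2, u   [∧-rule on 3]
7. ¬p1, u   [∧-rule on 3]
8. p3, u   [∧-rule on 4]
Complete open branch: satisfiable in K.
T-tableau for the formula:
1. ¬((¬p1 ∧ p3) → ◇(¬p1 ∧ p3)) ∧ (p2 ∧ ¬p1), u
2. ¬((¬p1 ∧ p3) → ◇(¬p1 ∧ p3)), u   [∧-rule on 1]
3. p2 ∧ ¬p1, u   [∧-rule on 1]
4. ¬p1 ∧ p3, u   [¬→-rule on 2]
5. ¬◇(¬p1 ∧ p3), u   [¬→-rule on 2]
6. p2, u   [∧-rule on 3]
7. ¬p1, u   [∧-rule on 3]
8. p3, u   [∧-rule on 4]
9. ¬(¬p1 ∧ p3), u   [¬◇-rule on 5 via uRu]
10. ¬p3, u   [¬∧-rule on 9 (branches; this branch)]
Accessibility: uRu
Branch closes: p3 and ¬p3 both at u.
Every branch closes (one shown): unsatisfiable in T, hence also in S4, S5 (every S4/S5-frame is a T-frame).

K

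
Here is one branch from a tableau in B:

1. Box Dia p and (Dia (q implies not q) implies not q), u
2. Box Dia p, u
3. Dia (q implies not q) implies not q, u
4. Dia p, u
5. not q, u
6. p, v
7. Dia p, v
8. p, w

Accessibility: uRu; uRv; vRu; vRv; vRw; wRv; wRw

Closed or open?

There is no literal clash: for every atom and world, at most one sign appears.

Not closed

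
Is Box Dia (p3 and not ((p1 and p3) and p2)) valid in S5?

Tableau for the negation not Box Dia (p3 and not ((p1 and p3) and p2)):
1. not Box Dia (p3 and not ((p1 and p3) and p2)), 0
2. not Dia (p3 and not ((p1 and p3) and p2)), 1
3. not (p3 and not ((p1 and p3) and p2)), 0
4. not (p3 and not ((p1 and p3) and p2)), 1
5. (p1 and p3) and p2, 0
6. p1 and p3, 0
7. p2, 0
8. p1, 0
9. p3, 0
10. (p1 and p3) and p2, 1
11. p1 and p3, 1
12. p2, 1
13. p1, 1
14. p3, 1
Accessibility: 0R0, 0R1, 1R0, 1R1
The negation has an open branch (countermodel exists).

Not valid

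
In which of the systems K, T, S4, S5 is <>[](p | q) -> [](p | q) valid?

S5

S5-tableau for the negation ~(<>[](p | q) -> [](p | q)):
1. ~(<>[](p | q) -> [](p | q)), 0
2. <>[](p | q), 0   [~->-rule on 1]
3. ~[](p | q), 0   [~->-rule on 1]
4. [](p | q), 1   [<>-rule on 2: fresh world 1, 0R1]
5. p | q, 0   [[]-rule on 4 via 1R0]
6. p | q, 1   [[]-rule on 4 via 1R1]
7. q, 0   [|-rule on 5 (branches; this branch)]
8. q, 1   [|-rule on 6 (branches; this branch)]
9. ~(p | q), 2   [~[]-rule on 3: fresh world 2, 0R2]
10. ~p, 2   [~|-rule on 9]
11. ~q, 2   [~|-rule on 9]
12. p | q, 2   [[]-rule on 4 via 1R2]
13. q, 2   [|-rule on 12 (branches; this branch)]
Accessibility: 0R0, 0R1, 0R2, 1R0, 1R1, 1R2, 2R0, 2R1, 2R2
Branch closes: q and ~q both at 2.
Every branch closes (one shown): valid in S5.
S4-tableau for the negation ~(<>[](p | q) -> [](p | q)):
1. ~(<>[](p | q) -> [](p | q)), 0
2. <>[](p | q), 0   [~->-rule on 1]
3. ~[](p | q), 0   [~->-rule on 1]
4. [](p | q), 1   [<>-rule on 2: fresh world 1, 0R1]
5. p | q, 1   [[]-rule on 4 via 1R1]
6. q, 1   [|-rule on 5 (branches; this branch)]
7. ~(p | q), 2   [~[]-rule on 3: fresh world 2, 0R2]
8. ~p, 2   [~|-rule on 7]
9. ~q, 2   [~|-rule on 7]
Accessibility: 0R0, 0R1, 0R2, 1R1, 2R2
Complete open branch: countermodel on an S4-frame, so not valid in S4, nor in K, T (the same frame is also a K-frame and a T-frame).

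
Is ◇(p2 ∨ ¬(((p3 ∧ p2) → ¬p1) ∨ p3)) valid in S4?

Invalid (countermodel exists)

Tableau for the negation ¬◇(p2 ∨ ¬(((p3 ∧ p2) → ¬p1) ∨ p3)):
1. ¬◇(p2 ∨ ¬(((p3 ∧ p2) → ¬p1) ∨ p3)), u
2. ¬(p2 ∨ ¬(((p3 ∧ p2) → ¬p1) ∨ p3)), u
3. ¬p2, u
4. ((p3 ∧ p2) → ¬p1) ∨ p3, u
5. p3, u
Accessibility: uRu
The negation has an open branch (countermodel exists).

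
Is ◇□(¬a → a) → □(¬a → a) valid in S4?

Tableau for the negation ¬(◇□(¬a → a) → □(¬a → a)):
1. ¬(◇□(¬a → a) → □(¬a → a)), u
2. ◇□(¬a → a), u
3. ¬□(¬a → a), u
4. □(¬a → a), v
5. ¬a → a, v
6. a, v
7. ¬(¬a → a), w
8. ¬a, w
Accessibility: uRu, uRv, uRw, vRv, wRw
The negation has an open branch (countermodel exists).

Not valid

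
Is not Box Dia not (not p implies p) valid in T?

Tableau for the negation Box Dia not (not p implies p):
1. Box Dia not (not p implies p), u
2. Dia not (not p implies p), u
3. not (not p implies p), v
4. not p, v
5. Dia not (not p implies p), v
6. not (not p implies p), w
7. not p, w
Accessibility: uRu, uRv, vRv, vRw, wRw
The negation has an open branch (countermodel exists).

Invalid (countermodel exists)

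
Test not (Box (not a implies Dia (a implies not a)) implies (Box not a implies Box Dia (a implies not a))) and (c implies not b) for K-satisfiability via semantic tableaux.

No, unsatisfiable

1. not (Box (not a implies Dia (a implies not a)) implies (Box not a implies Box Dia (a implies not a))) and (c implies not b), u
2. not (Box (not a implies Dia (a implies not a)) implies (Box not a implies Box Dia (a implies not a))), u
3. c implies not b, u
4. Box (not a implies Dia (a implies not a)), u
5. not (Box not a implies Box Dia (a implies not a)), u
6. Box not a, u
7. not Box Dia (a implies not a), u
8. not b, u
9. not Dia (a implies not a), v
10. not a implies Dia (a implies not a), v
11. not a, v
12. Dia (a implies not a), v
13. a implies not a, w
14. not (a implies not a), w
15. a, w
16. not a, w
Accessibility: uRv, vRw
Branch closes: a and not a both at w.
All branches of the tableau close; one closing branch shown above.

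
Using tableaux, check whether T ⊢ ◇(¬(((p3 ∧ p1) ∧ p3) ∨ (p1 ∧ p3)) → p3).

Not valid

Tableau for the negation ¬◇(¬(((p3 ∧ p1) ∧ p3) ∨ (p1 ∧ p3)) → p3):
1. ¬◇(¬(((p3 ∧ p1) ∧ p3) ∨ (p1 ∧ p3)) → p3), w0
2. ¬(¬(((p3 ∧ p1) ∧ p3) ∨ (p1 ∧ p3)) → p3), w0   [¬◇-rule on 1 via w0Rw0]
3. ¬(((p3 ∧ p1) ∧ p3) ∨ (p1 ∧ p3)), w0   [¬→-rule on 2]
4. ¬p3, w0   [¬→-rule on 2]
5. ¬((p3 ∧ p1) ∧ p3), w0   [¬∨-rule on 3]
6. ¬(p1 ∧ p3), w0   [¬∨-rule on 3]
Accessibility: w0Rw0
The negation has an open branch (countermodel exists).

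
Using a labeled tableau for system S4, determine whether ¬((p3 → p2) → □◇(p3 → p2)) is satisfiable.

1. ¬((p3 → p2) → □◇(p3 → p2)), w0
2. p3 → p2, w0
3. ¬□◇(p3 → p2), w0
4. p2, w0
5. ¬◇(p3 → p2), w1
6. ¬(p3 → p2), w1
7. p3, w1
8. ¬p2, w1
Accessibility: w0Rw0, w0Rw1, w1Rw1

Satisfiable (open branch found)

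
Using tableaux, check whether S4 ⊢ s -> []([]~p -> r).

Not valid

Tableau for the negation ~(s -> []([]~p -> r)):
1. ~(s -> []([]~p -> r)), w0
2. s, w0
3. ~[]([]~p -> r), w0
4. ~([]~p -> r), w1
5. []~p, w1
6. ~r, w1
7. ~p, w1
Accessibility: w0Rw0, w0Rw1, w1Rw1
The negation has an open branch (countermodel exists).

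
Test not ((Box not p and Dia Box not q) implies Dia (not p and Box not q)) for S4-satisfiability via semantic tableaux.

Unsatisfiable (every branch closes)

1. not ((Box not p and Dia Box not q) implies Dia (not p and Box not q)), u
2. Box not p and Dia Box not q, u
3. not Dia (not p and Box not q), u
4. Box not p, u
5. Dia Box not q, u
6. not (not p and Box not q), u
7. not p, u
8. not Box not q, u
9. Box not q, v
10. not (not p and Box not q), v
11. not p, v
12. not q, v
13. not Box not q, v
14. q, w
15. not (not p and Box not q), w
16. not p, w
17. not Box not q, w
18. q, x
19. not (not p and Box not q), x
20. not p, x
21. not q, x
Accessibility: uRu, uRv, uRw, uRx, vRv, vRx, wRw, xRx
Branch closes: q and not q both at x.
Every branch closes; the branch above is one of them.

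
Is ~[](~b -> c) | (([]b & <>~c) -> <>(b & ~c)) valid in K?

Tableau for the negation ~(~[](~b -> c) | (([]b & <>~c) -> <>(b & ~c))):
1. ~(~[](~b -> c) | (([]b & <>~c) -> <>(b & ~c))), u
2. [](~b -> c), u   [~|-rule on 1]
3. ~(([]b & <>~c) -> <>(b & ~c)), u   [~|-rule on 1]
4. []b & <>~c, u   [~->-rule on 3]
5. ~<>(b & ~c), u   [~->-rule on 3]
6. []b, u   [&-rule on 4]
7. <>~c, u   [&-rule on 4]
8. ~c, v   [<>-rule on 7: fresh world v, uRv]
9. ~b -> c, v   [[]-rule on 2 via uRv]
10. ~(b & ~c), v   [~<>-rule on 5 via uRv]
11. b, v   [[]-rule on 6 via uRv]
12. c, v   [~&-rule on 10 (branches; this branch)]
Accessibility: uRv
Branch closes: c and ~c both at v.
All branches of the negation close; one closing branch shown above.

Valid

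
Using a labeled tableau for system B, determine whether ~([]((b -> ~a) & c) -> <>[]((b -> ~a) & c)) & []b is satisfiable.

Unsatisfiable

1. ~([]((b -> ~a) & c) -> <>[]((b -> ~a) & c)) & []b, 0
2. ~([]((b -> ~a) & c) -> <>[]((b -> ~a) & c)), 0   [&-rule on 1]
3. []b, 0   [&-rule on 1]
4. []((b -> ~a) & c), 0   [~->-rule on 2]
5. ~<>[]((b -> ~a) & c), 0   [~->-rule on 2]
6. b, 0   [[]-rule on 3 via 0R0]
7. (b -> ~a) & c, 0   [[]-rule on 4 via 0R0]
8. b -> ~a, 0   [&-rule on 7]
9. c, 0   [&-rule on 7]
10. ~[]((b -> ~a) & c), 0   [~<>-rule on 5 via 0R0]
11. ~a, 0   [->-rule on 8 (branches; this branch)]
12. ~((b -> ~a) & c), 1   [~[]-rule on 10: fresh world 1, 0R1]
13. b, 1   [[]-rule on 3 via 0R1]
14. (b -> ~a) & c, 1   [[]-rule on 4 via 0R1]
15. b -> ~a, 1   [&-rule on 14]
16. c, 1   [&-rule on 14]
17. ~[]((b -> ~a) & c), 1   [~<>-rule on 5 via 0R1]
18. ~(b -> ~a), 1   [~&-rule on 12 (branches; this branch)]
19. a, 1   [~->-rule on 18]
20. ~a, 1   [->-rule on 15 (branches; this branch)]
Accessibility: 0R0, 0R1, 1R0, 1R1
Branch closes: a and ~a both at 1.
Every branch closes; the branch above is one of them.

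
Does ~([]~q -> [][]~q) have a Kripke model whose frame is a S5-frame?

1. ~([]~q -> [][]~q), u
2. []~q, u
3. ~[][]~q, u
4. ~q, u
5. ~[]~q, v
6. ~q, v
7. q, w
8. ~q, w
Accessibility: uRu, uRv, uRw, vRu, vRv, vRw, wRu, wRv, wRw
Branch closes: q and ~q both at w.
All branches of the tableau close; one closing branch shown above.

Unsatisfiable (every branch closes)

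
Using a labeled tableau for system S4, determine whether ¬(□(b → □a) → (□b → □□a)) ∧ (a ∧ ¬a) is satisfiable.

1. ¬(□(b → □a) → (□b → □□a)) ∧ (a ∧ ¬a), u
2. ¬(□(b → □a) → (□b → □□a)), u
3. a ∧ ¬a, u
4. □(b → □a), u
5. ¬(□b → □□a), u
6. a, u
7. ¬a, u
Accessibility: uRu
Branch closes: a and ¬a both at u.
Every branch closes; the branch above is one of them.

No, unsatisfiable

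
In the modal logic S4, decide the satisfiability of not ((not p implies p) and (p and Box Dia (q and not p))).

1. not ((not p implies p) and (p and Box Dia (q and not p))), u
2. not (p and Box Dia (q and not p)), u
3. not Box Dia (q and not p), u
4. not Dia (q and not p), v
5. not (q and not p), v
6. p, v
Accessibility: uRu, uRv, vRv

Satisfiable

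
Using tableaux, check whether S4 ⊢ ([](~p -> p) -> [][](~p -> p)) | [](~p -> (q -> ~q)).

Valid

Tableau for the negation ~(([](~p -> p) -> [][](~p -> p)) | [](~p -> (q -> ~q))):
1. ~(([](~p -> p) -> [][](~p -> p)) | [](~p -> (q -> ~q))), u
2. ~([](~p -> p) -> [][](~p -> p)), u   [~|-rule on 1]
3. ~[](~p -> (q -> ~q)), u   [~|-rule on 1]
4. [](~p -> p), u   [~->-rule on 2]
5. ~[][](~p -> p), u   [~->-rule on 2]
6. ~p -> p, u   [[]-rule on 4 via uRu]
7. p, u   [->-rule on 6 (branches; this branch)]
8. ~(~p -> (q -> ~q)), v   [~[]-rule on 3: fresh world v, uRv]
9. ~p, v   [~->-rule on 8]
10. ~(q -> ~q), v   [~->-rule on 8]
11. q, v   [~->-rule on 10]
12. ~p -> p, v   [[]-rule on 4 via uRv]
13. p, v   [->-rule on 12 (branches; this branch)]
Accessibility: uRu, uRv, vRv
Branch closes: p and ~p both at v.
All branches of the negation close; one closing branch shown above.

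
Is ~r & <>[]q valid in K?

No, not valid

Tableau for the negation ~(~r & <>[]q):
1. ~(~r & <>[]q), 0
2. ~<>[]q, 0
The negation has an open branch (countermodel exists).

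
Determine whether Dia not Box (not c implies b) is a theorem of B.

Invalid (countermodel exists)

Tableau for the negation not Dia not Box (not c implies b):
1. not Dia not Box (not c implies b), u
2. Box (not c implies b), u
3. not c implies b, u
4. b, u
Accessibility: uRu
The negation has an open branch (countermodel exists).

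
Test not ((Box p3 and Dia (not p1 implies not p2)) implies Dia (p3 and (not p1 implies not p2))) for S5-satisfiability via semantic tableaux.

Unsatisfiable

1. not ((Box p3 and Dia (not p1 implies not p2)) implies Dia (p3 and (not p1 implies not p2))), u
2. Box p3 and Dia (not p1 implies not p2), u   [neg-implies-rule on 1]
3. not Dia (p3 and (not p1 implies not p2)), u   [neg-implies-rule on 1]
4. Box p3, u   [and-rule on 2]
5. Dia (not p1 implies not p2), u   [and-rule on 2]
6. not (p3 and (not p1 implies not p2)), u   [neg-Dia-rule on 3 via uRu]
7. p3, u   [Box-rule on 4 via uRu]
8. not (not p1 implies not p2), u   [neg-and-rule on 6 (branches; this branch)]
9. not p1, u   [neg-implies-rule on 8]
10. p2, u   [neg-implies-rule on 8]
11. not p1 implies not p2, v   [Dia-rule on 5: fresh world v, uRv]
12. not (p3 and (not p1 implies not p2)), v   [neg-Dia-rule on 3 via uRv]
13. p3, v   [Box-rule on 4 via uRv]
14. not p2, v   [implies-rule on 11 (branches; this branch)]
15. not (not p1 implies not p2), v   [neg-and-rule on 12 (branches; this branch)]
16. not p1, v   [neg-implies-rule on 15]
17. p2, v   [neg-implies-rule on 15]
Accessibility: uRu, uRv, vRu, vRv
Branch closes: p2 and not p2 both at v.
All branches of the tableau close; one closing branch shown above.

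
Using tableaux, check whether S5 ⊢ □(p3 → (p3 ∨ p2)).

Tableau for the negation ¬□(p3 → (p3 ∨ p2)):
1. ¬□(p3 → (p3 ∨ p2)), 0
2. ¬(p3 → (p3 ∨ p2)), 1
3. p3, 1
4. ¬(p3 ∨ p2), 1
5. ¬p3, 1
6. ¬p2, 1
Accessibility: 0R0, 0R1, 1R0, 1R1
Branch closes: p3 and ¬p3 both at 1.
All branches of the negation close; one closing branch shown above.

Yes, valid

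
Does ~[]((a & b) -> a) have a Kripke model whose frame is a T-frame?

1. ~[]((a & b) -> a), 0
2. ~((a & b) -> a), 1
3. a & b, 1
4. ~a, 1
5. a, 1
6. b, 1
Accessibility: 0R0, 0R1, 1R1
Branch closes: a and ~a both at 1.
(One branch shown.) All branches close.

Unsatisfiable (every branch closes)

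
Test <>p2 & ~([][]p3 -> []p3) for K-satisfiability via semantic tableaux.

Satisfiable (open branch found)

1. <>p2 & ~([][]p3 -> []p3), 0
2. <>p2, 0
3. ~([][]p3 -> []p3), 0
4. [][]p3, 0
5. ~[]p3, 0
6. p2, 1
7. []p3, 1
8. ~p3, 2
9. []p3, 2
Accessibility: 0R1, 0R2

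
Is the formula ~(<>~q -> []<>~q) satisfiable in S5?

Unsatisfiable (every branch closes)

1. ~(<>~q -> []<>~q), u
2. <>~q, u
3. ~[]<>~q, u
4. ~q, v
5. ~<>~q, w
6. q, u
7. q, v
Accessibility: uRu, uRv, uRw, vRu, vRv, vRw, wRu, wRv, wRw
Branch closes: q and ~q both at v.
(One branch shown.) All branches close.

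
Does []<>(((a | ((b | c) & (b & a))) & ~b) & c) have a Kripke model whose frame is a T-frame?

1. []<>(((a | ((b | c) & (b & a))) & ~b) & c), w0
2. <>(((a | ((b | c) & (b & a))) & ~b) & c), w0
3. ((a | ((b | c) & (b & a))) & ~b) & c, w1
4. (a | ((b | c) & (b & a))) & ~b, w1
5. c, w1
6. a | ((b | c) & (b & a)), w1
7. ~b, w1
8. <>(((a | ((b | c) & (b & a))) & ~b) & c), w1
9. a, w1
10. ((a | ((b | c) & (b & a))) & ~b) & c, w2
11. (a | ((b | c) & (b & a))) & ~b, w2
12. c, w2
13. a | ((b | c) & (b & a)), w2
14. ~b, w2
15. a, w2
Accessibility: w0Rw0, w0Rw1, w1Rw1, w1Rw2, w2Rw2

Yes, satisfiable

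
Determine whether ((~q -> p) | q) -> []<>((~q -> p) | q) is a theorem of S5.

Tableau for the negation ~(((~q -> p) | q) -> []<>((~q -> p) | q)):
1. ~(((~q -> p) | q) -> []<>((~q -> p) | q)), w0
2. (~q -> p) | q, w0
3. ~[]<>((~q -> p) | q), w0
4. ~q -> p, w0
5. p, w0
6. ~<>((~q -> p) | q), w1
7. ~((~q -> p) | q), w0
8. ~(~q -> p), w0
9. ~q, w0
10. ~p, w0
Accessibility: w0Rw0, w0Rw1, w1Rw0, w1Rw1
Branch closes: p and ~p both at w0.
All branches of the negation close; one closing branch shown above.

Yes, valid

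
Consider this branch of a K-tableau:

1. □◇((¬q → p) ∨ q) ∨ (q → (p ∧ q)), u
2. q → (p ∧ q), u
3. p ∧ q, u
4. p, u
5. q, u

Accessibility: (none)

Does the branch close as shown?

No atom appears with both signs at the same world.

No, open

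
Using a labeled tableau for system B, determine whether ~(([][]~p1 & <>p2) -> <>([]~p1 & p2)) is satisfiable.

Unsatisfiable (every branch closes)

1. ~(([][]~p1 & <>p2) -> <>([]~p1 & p2)), w0
2. [][]~p1 & <>p2, w0   [~->-rule on 1]
3. ~<>([]~p1 & p2), w0   [~->-rule on 1]
4. [][]~p1, w0   [&-rule on 2]
5. <>p2, w0   [&-rule on 2]
6. ~([]~p1 & p2), w0   [~<>-rule on 3 via w0Rw0]
7. []~p1, w0   [[]-rule on 4 via w0Rw0]
8. ~p1, w0   [[]-rule on 7 via w0Rw0]
9. ~[]~p1, w0   [~&-rule on 6 (branches; this branch)]
10. p2, w1   [<>-rule on 5: fresh world w1, w0Rw1]
11. ~([]~p1 & p2), w1   [~<>-rule on 3 via w0Rw1]
12. []~p1, w1   [[]-rule on 4 via w0Rw1]
13. ~p1, w1   [[]-rule on 7 via w0Rw1]
14. ~[]~p1, w1   [~&-rule on 11 (branches; this branch)]
15. p1, w2   [~[]-rule on 9: fresh world w2, w0Rw2]
16. ~([]~p1 & p2), w2   [~<>-rule on 3 via w0Rw2]
17. []~p1, w2   [[]-rule on 4 via w0Rw2]
18. ~p1, w2   [[]-rule on 7 via w0Rw2]
Accessibility: w0Rw0, w0Rw1, w0Rw2, w1Rw0, w1Rw1, w2Rw0, w2Rw2
Branch closes: p1 and ~p1 both at w2.
(One branch shown.) All branches close.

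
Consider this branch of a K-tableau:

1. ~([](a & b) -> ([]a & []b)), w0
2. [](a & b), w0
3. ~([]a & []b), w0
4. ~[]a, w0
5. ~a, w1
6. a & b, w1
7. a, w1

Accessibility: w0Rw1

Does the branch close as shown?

Closed

Both a and ~a appear at w1.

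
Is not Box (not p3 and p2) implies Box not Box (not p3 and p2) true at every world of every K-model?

Tableau for the negation not (not Box (not p3 and p2) implies Box not Box (not p3 and p2)):
1. not (not Box (not p3 and p2) implies Box not Box (not p3 and p2)), u
2. not Box (not p3 and p2), u
3. not Box not Box (not p3 and p2), u
4. not (not p3 and p2), v
5. not p2, v
6. Box (not p3 and p2), w
Accessibility: uRv, uRw
The negation has an open branch (countermodel exists).

Not valid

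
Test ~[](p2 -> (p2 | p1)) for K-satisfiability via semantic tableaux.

1. ~[](p2 -> (p2 | p1)), 0
2. ~(p2 -> (p2 | p1)), 1
3. p2, 1
4. ~(p2 | p1), 1
5. ~p2, 1
6. ~p1, 1
Accessibility: 0R1
Branch closes: p2 and ~p2 both at 1.
(One branch shown.) All branches close.

No, unsatisfiable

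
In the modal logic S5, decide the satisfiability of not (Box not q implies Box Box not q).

Unsatisfiable (every branch closes)

1. not (Box not q implies Box Box not q), u
2. Box not q, u
3. not Box Box not q, u
4. not q, u
5. not Box not q, v
6. not q, v
7. q, w
8. not q, w
Accessibility: uRu, uRv, uRw, vRu, vRv, vRw, wRu, wRv, wRw
Branch closes: q and not q both at w.
All branches of the tableau close; one closing branch shown above.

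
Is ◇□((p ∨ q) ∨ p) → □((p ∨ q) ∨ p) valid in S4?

No, not valid

Tableau for the negation ¬(◇□((p ∨ q) ∨ p) → □((p ∨ q) ∨ p)):
1. ¬(◇□((p ∨ q) ∨ p) → □((p ∨ q) ∨ p)), w0
2. ◇□((p ∨ q) ∨ p), w0
3. ¬□((p ∨ q) ∨ p), w0
4. □((p ∨ q) ∨ p), w1
5. (p ∨ q) ∨ p, w1
6. p, w1
7. ¬((p ∨ q) ∨ p), w2
8. ¬(p ∨ q), w2
9. ¬p, w2
10. ¬q, w2
Accessibility: w0Rw0, w0Rw1, w0Rw2, w1Rw1, w2Rw2
The negation has an open branch (countermodel exists).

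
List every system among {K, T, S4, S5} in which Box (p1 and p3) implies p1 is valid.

K-tableau for the negation not (Box (p1 and p3) implies p1):
1. not (Box (p1 and p3) implies p1), 0
2. Box (p1 and p3), 0
3. not p1, 0
Complete open branch: countermodel on a K-frame, so not valid in K.
T-tableau for the negation not (Box (p1 and p3) implies p1):
1. not (Box (p1 and p3) implies p1), 0
2. Box (p1 and p3), 0
3. not p1, 0
4. p1 and p3, 0
5. p1, 0
6. p3, 0
Accessibility: 0R0
Branch closes: p1 and not p1 both at 0.
Every branch closes (one shown): valid in T, hence also in S4, S5 (every theorem of T is a theorem of S4 and S5).

T, S4, S5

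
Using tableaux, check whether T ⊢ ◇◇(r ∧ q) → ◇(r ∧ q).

No, not valid

Tableau for the negation ¬(◇◇(r ∧ q) → ◇(r ∧ q)):
1. ¬(◇◇(r ∧ q) → ◇(r ∧ q)), u
2. ◇◇(r ∧ q), u
3. ¬◇(r ∧ q), u
4. ¬(r ∧ q), u
5. ¬q, u
6. ◇(r ∧ q), v
7. ¬(r ∧ q), v
8. ¬q, v
9. r ∧ q, w
10. r, w
11. q, w
Accessibility: uRu, uRv, vRv, vRw, wRw
The negation has an open branch (countermodel exists).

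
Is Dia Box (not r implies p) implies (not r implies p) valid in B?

Valid in B

Tableau for the negation not (Dia Box (not r implies p) implies (not r implies p)):
1. not (Dia Box (not r implies p) implies (not r implies p)), u
2. Dia Box (not r implies p), u
3. not (not r implies p), u
4. not r, u
5. not p, u
6. Box (not r implies p), v
7. not r implies p, u
8. not r implies p, v
9. p, u
Accessibility: uRu, uRv, vRu, vRv
Branch closes: p and not p both at u.
All branches of the negation close; one closing branch shown above.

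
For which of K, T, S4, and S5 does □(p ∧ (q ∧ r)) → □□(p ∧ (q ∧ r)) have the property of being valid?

S4, S5

T-tableau for the negation ¬(□(p ∧ (q ∧ r)) → □□(p ∧ (q ∧ r))):
1. ¬(□(p ∧ (q ∧ r)) → □□(p ∧ (q ∧ r))), 0
2. □(p ∧ (q ∧ r)), 0
3. ¬□□(p ∧ (q ∧ r)), 0
4. p ∧ (q ∧ r), 0
5. p, 0
6. q ∧ r, 0
7. q, 0
8. r, 0
9. ¬□(p ∧ (q ∧ r)), 1
10. p ∧ (q ∧ r), 1
11. p, 1
12. q ∧ r, 1
13. q, 1
14. r, 1
15. ¬(p ∧ (q ∧ r)), 2
16. ¬(q ∧ r), 2
17. ¬r, 2
Accessibility: 0R0, 0R1, 1R1, 1R2, 2R2
Complete open branch: countermodel on a T-frame, so not valid in T, nor in K (the same frame is also a K-frame).
S4-tableau for the negation ¬(□(p ∧ (q ∧ r)) → □□(p ∧ (q ∧ r))):
1. ¬(□(p ∧ (q ∧ r)) → □□(p ∧ (q ∧ r))), 0
2. □(p ∧ (q ∧ r)), 0
3. ¬□□(p ∧ (q ∧ r)), 0
4. p ∧ (q ∧ r), 0
5. p, 0
6. q ∧ r, 0
7. q, 0
8. r, 0
9. ¬□(p ∧ (q ∧ r)), 1
10. p ∧ (q ∧ r), 1
11. p, 1
12. q ∧ r, 1
13. q, 1
14. r, 1
15. ¬(p ∧ (q ∧ r)), 2
16. p ∧ (q ∧ r), 2
17. p, 2
18. q ∧ r, 2
19. q, 2
20. r, 2
21. ¬(q ∧ r), 2
22. ¬r, 2
Accessibility: 0R0, 0R1, 0R2, 1R1, 1R2, 2R2
Branch closes: r and ¬r both at 2.
Every branch closes (one shown): valid in S4, hence also in S5 (every theorem of S4 is a theorem of S5).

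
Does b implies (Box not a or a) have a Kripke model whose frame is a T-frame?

1. b implies (Box not a or a), 0
2. Box not a or a, 0
3. a, 0
Accessibility: 0R0

Satisfiable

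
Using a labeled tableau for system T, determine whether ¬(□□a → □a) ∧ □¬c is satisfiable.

1. ¬(□□a → □a) ∧ □¬c, w0
2. ¬(□□a → □a), w0   [∧-rule on 1]
3. □¬c, w0   [∧-rule on 1]
4. □□a, w0   [¬→-rule on 2]
5. ¬□a, w0   [¬→-rule on 2]
6. ¬c, w0   [□-rule on 3 via w0Rw0]
7. □a, w0   [□-rule on 4 via w0Rw0]
8. a, w0   [□-rule on 7 via w0Rw0]
9. ¬a, w1   [¬□-rule on 5: fresh world w1, w0Rw1]
10. ¬c, w1   [□-rule on 3 via w0Rw1]
11. □a, w1   [□-rule on 4 via w0Rw1]
12. a, w1   [□-rule on 7 via w0Rw1]
Accessibility: w0Rw0, w0Rw1, w1Rw1
Branch closes: a and ¬a both at w1.
Every branch closes; the branch above is one of them.

Unsatisfiable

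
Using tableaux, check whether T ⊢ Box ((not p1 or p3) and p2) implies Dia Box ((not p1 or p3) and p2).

Valid in T

Tableau for the negation not (Box ((not p1 or p3) and p2) implies Dia Box ((not p1 or p3) and p2)):
1. not (Box ((not p1 or p3) and p2) implies Dia Box ((not p1 or p3) and p2)), w0
2. Box ((not p1 or p3) and p2), w0
3. not Dia Box ((not p1 or p3) and p2), w0
4. (not p1 or p3) and p2, w0
5. not p1 or p3, w0
6. p2, w0
7. not Box ((not p1 or p3) and p2), w0
8. p3, w0
9. not ((not p1 or p3) and p2), w1
10. (not p1 or p3) and p2, w1
11. not p1 or p3, w1
12. p2, w1
13. not Box ((not p1 or p3) and p2), w1
14. not (not p1 or p3), w1
15. p1, w1
16. not p3, w1
17. p3, w1
Accessibility: w0Rw0, w0Rw1, w1Rw1
Branch closes: p3 and not p3 both at w1.
All branches of the negation close; one closing branch shown above.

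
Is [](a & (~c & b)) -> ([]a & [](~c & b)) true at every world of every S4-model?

Tableau for the negation ~([](a & (~c & b)) -> ([]a & [](~c & b))):
1. ~([](a & (~c & b)) -> ([]a & [](~c & b))), 0
2. [](a & (~c & b)), 0
3. ~([]a & [](~c & b)), 0
4. a & (~c & b), 0
5. a, 0
6. ~c & b, 0
7. ~c, 0
8. b, 0
9. ~[](~c & b), 0
10. ~(~c & b), 1
11. a & (~c & b), 1
12. a, 1
13. ~c & b, 1
14. ~c, 1
15. b, 1
16. ~b, 1
Accessibility: 0R0, 0R1, 1R1
Branch closes: b and ~b both at 1.
All branches of the negation close; one closing branch shown above.

Valid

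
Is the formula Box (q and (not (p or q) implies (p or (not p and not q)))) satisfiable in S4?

Satisfiable (open branch found)

1. Box (q and (not (p or q) implies (p or (not p and not q)))), u
2. q and (not (p or q) implies (p or (not p and not q))), u
3. q, u
4. not (p or q) implies (p or (not p and not q)), u
5. p or (not p and not q), u
6. p, u
Accessibility: uRu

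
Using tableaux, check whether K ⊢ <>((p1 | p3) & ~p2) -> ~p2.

Tableau for the negation ~(<>((p1 | p3) & ~p2) -> ~p2):
1. ~(<>((p1 | p3) & ~p2) -> ~p2), u
2. <>((p1 | p3) & ~p2), u
3. p2, u
4. (p1 | p3) & ~p2, v
5. p1 | p3, v
6. ~p2, v
7. p3, v
Accessibility: uRv
The negation has an open branch (countermodel exists).

Invalid (countermodel exists)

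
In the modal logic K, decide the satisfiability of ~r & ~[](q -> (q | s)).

No, unsatisfiable

1. ~r & ~[](q -> (q | s)), u
2. ~r, u
3. ~[](q -> (q | s)), u
4. ~(q -> (q | s)), v
5. q, v
6. ~(q | s), v
7. ~q, v
8. ~s, v
Accessibility: uRv
Branch closes: q and ~q both at v.
(One branch shown.) All branches close.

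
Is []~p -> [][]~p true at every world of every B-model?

Not valid

Tableau for the negation ~([]~p -> [][]~p):
1. ~([]~p -> [][]~p), w0
2. []~p, w0
3. ~[][]~p, w0
4. ~p, w0
5. ~[]~p, w1
6. ~p, w1
7. p, w2
Accessibility: w0Rw0, w0Rw1, w1Rw0, w1Rw1, w1Rw2, w2Rw1, w2Rw2
The negation has an open branch (countermodel exists).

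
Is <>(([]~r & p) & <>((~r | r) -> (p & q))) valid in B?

Tableau for the negation ~<>(([]~r & p) & <>((~r | r) -> (p & q))):
1. ~<>(([]~r & p) & <>((~r | r) -> (p & q))), u
2. ~(([]~r & p) & <>((~r | r) -> (p & q))), u   [~<>-rule on 1 via uRu]
3. ~<>((~r | r) -> (p & q)), u   [~&-rule on 2 (branches; this branch)]
4. ~((~r | r) -> (p & q)), u   [~<>-rule on 3 via uRu]
5. ~r | r, u   [~->-rule on 4]
6. ~(p & q), u   [~->-rule on 4]
7. r, u   [|-rule on 5 (branches; this branch)]
8. ~q, u   [~&-rule on 6 (branches; this branch)]
Accessibility: uRu
The negation has an open branch (countermodel exists).

Not valid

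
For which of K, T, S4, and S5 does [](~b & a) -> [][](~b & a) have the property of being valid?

S4, S5

T-tableau for the negation ~([](~b & a) -> [][](~b & a)):
1. ~([](~b & a) -> [][](~b & a)), u
2. [](~b & a), u
3. ~[][](~b & a), u
4. ~b & a, u
5. ~b, u
6. a, u
7. ~[](~b & a), v
8. ~b & a, v
9. ~b, v
10. a, v
11. ~(~b & a), w
12. ~a, w
Accessibility: uRu, uRv, vRv, vRw, wRw
Complete open branch: countermodel on a T-frame, so not valid in T, nor in K (the same frame is also a K-frame).
S4-tableau for the negation ~([](~b & a) -> [][](~b & a)):
1. ~([](~b & a) -> [][](~b & a)), u
2. [](~b & a), u
3. ~[][](~b & a), u
4. ~b & a, u
5. ~b, u
6. a, u
7. ~[](~b & a), v
8. ~b & a, v
9. ~b, v
10. a, v
11. ~(~b & a), w
12. ~b & a, w
13. ~b, w
14. a, w
15. ~a, w
Accessibility: uRu, uRv, uRw, vRv, vRw, wRw
Branch closes: a and ~a both at w.
Every branch closes (one shown): valid in S4, hence also in S5 (every theorem of S4 is a theorem of S5).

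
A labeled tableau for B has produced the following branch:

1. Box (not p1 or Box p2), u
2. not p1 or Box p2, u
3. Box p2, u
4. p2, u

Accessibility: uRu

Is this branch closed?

No world carries both an atom and its negation.

Not closed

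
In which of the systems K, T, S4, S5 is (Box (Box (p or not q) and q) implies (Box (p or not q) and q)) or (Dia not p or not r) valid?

T, S4, S5

T-tableau for the negation not ((Box (Box (p or not q) and q) implies (Box (p or not q) and q)) or (Dia not p or not r)):
1. not ((Box (Box (p or not q) and q) implies (Box (p or not q) and q)) or (Dia not p or not r)), w0
2. not (Box (Box (p or not q) and q) implies (Box (p or not q) and q)), w0
3. not (Dia not p or not r), w0
4. Box (Box (p or not q) and q), w0
5. not (Box (p or not q) and q), w0
6. not Dia not p, w0
7. r, w0
8. Box (p or not q) and q, w0
9. Box (p or not q), w0
10. q, w0
11. p, w0
12. p or not q, w0
13. not Box (p or not q), w0
14. not (p or not q), w1
15. not p, w1
16. q, w1
17. Box (p or not q) and q, w1
18. Box (p or not q), w1
19. p, w1
Accessibility: w0Rw0, w0Rw1, w1Rw1
Branch closes: p and not p both at w1.
Every branch closes (one shown): valid in T, hence also in S4, S5 (every theorem of T is a theorem of S4 and S5).
K-tableau for the negation not ((Box (Box (p or not q) and q) implies (Box (p or not q) and q)) or (Dia not p or not r)):
1. not ((Box (Box (p or not q) and q) implies (Box (p or not q) and q)) or (Dia not p or not r)), w0
2. not (Box (Box (p or not q) and q) implies (Box (p or not q) and q)), w0
3. not (Dia not p or not r), w0
4. Box (Box (p or not q) and q), w0
5. not (Box (p or not q) and q), w0
6. not Dia not p, w0
7. r, w0
8. not q, w0
Complete open branch: countermodel on a K-frame, so not valid in K.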